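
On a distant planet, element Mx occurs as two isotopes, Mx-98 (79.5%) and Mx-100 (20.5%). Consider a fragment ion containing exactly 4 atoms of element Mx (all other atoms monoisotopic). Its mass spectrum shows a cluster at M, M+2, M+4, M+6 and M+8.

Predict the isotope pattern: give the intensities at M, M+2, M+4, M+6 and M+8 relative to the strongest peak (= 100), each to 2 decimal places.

96.95 : 100.00 : 38.68 : 6.65 : 0.43

The 4 Mx atoms are independent, so intensities follow the terms of (0.795 + 0.205)^4.
P(M) = 0.795^4 = 0.399456
P(M+2) = 4 × 0.795^3 × 0.205^1 = 0.412017
P(M+4) = 6 × 0.795^2 × 0.205^2 = 0.159365
P(M+6) = 4 × 0.795^1 × 0.205^3 = 0.027396
P(M+8) = 0.205^4 = 0.001766
The M+2 peak is largest (0.412017); scaling to 100 gives 96.95 : 100.00 : 38.68 : 6.65 : 0.43.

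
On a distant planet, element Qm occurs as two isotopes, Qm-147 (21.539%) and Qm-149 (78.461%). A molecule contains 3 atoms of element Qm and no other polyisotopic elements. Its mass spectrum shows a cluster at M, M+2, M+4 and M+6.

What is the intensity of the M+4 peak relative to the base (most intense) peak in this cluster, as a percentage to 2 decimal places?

Binomial terms of (0.21539 + 0.78461)^3: M 0.0100, M+2 0.1092, M+4 0.3978, M+6 0.4830 → M+6 is the base peak.
P(M+6) = C(3,3) × 0.21539^0 × 0.78461^3 = 1 × 1.0000 × 0.483016 = 0.483016 (base)
P(M+4) = C(3,2) × 0.21539^1 × 0.78461^2 = 3 × 0.21539 × 0.61561285 = 0.397791
Relative intensity = 0.397791 / 0.483016 × 100 = 82.36

82.36%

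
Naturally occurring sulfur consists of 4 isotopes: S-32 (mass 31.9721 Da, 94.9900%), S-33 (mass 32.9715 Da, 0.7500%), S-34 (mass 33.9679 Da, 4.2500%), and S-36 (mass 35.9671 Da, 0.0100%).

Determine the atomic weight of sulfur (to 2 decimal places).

32.06 Da

Average mass = Σ (abundance × isotope mass) = 0.949900 × 31.9721 + 0.007500 × 32.9715 + 0.042500 × 33.9679 + 0.000100 × 35.9671
= 30.37030 + 0.24729 + 1.44364 + 0.00360 = 32.06483 Da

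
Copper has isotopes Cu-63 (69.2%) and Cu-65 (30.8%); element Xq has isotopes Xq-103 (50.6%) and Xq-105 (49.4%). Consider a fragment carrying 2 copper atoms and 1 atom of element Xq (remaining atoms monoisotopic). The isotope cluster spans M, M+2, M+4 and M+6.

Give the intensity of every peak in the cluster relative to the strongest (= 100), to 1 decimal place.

Copper pattern (n=2): 0.478864 : 0.426272 : 0.094864
Element Xq pattern (n=1): 0.5060 : 0.4940
Convolve the two distributions (both contribute in 2-u steps):
  M: 0.478864×0.5060 = 0.242305
  M+2: 0.478864×0.4940 + 0.426272×0.5060 = 0.452252
  M+4: 0.426272×0.4940 + 0.094864×0.5060 = 0.258580
  M+6: 0.094864×0.4940 = 0.046863
Scale to base peak (0.452252) = 100: 53.6 : 100.0 : 57.2 : 10.4

53.6 : 100.0 : 57.2 : 10.4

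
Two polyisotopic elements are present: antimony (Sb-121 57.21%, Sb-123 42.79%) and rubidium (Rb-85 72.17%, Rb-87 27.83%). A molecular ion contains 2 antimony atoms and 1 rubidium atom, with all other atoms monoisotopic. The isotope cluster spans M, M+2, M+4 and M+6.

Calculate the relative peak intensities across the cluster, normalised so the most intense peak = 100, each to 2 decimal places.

Antimony pattern (n=2): 0.32729841 : 0.48960318 : 0.18309841
Rubidium pattern (n=1): 0.7217 : 0.2783
Convolve the two distributions (both contribute in 2-u steps):
  M: 0.32729841×0.7217 = 0.236211
  M+2: 0.32729841×0.2783 + 0.48960318×0.7217 = 0.444434
  M+4: 0.48960318×0.2783 + 0.18309841×0.7217 = 0.268399
  M+6: 0.18309841×0.2783 = 0.050956
Scale to base peak (0.444434) = 100: 53.15 : 100.00 : 60.39 : 11.47

53.15 : 100.00 : 60.39 : 11.47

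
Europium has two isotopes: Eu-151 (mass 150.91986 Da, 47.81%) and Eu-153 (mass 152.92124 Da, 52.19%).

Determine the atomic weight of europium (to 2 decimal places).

151.96 Da

The abundance-weighted mean is 0.4781 × 150.91986 + 0.5219 × 152.92124
= 72.154785 + 79.809595 = 151.964380 Da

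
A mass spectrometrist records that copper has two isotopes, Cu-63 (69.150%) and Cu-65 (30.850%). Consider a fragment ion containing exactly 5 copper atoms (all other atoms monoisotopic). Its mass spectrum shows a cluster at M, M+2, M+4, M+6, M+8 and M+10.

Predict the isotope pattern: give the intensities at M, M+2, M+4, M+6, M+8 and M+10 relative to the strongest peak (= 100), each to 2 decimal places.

Expanding (0.69150 + 0.30850)^5:
P(M) = 0.69150^5 = 0.158111
P(M+2) = 5 × 0.69150^4 × 0.30850^1 = 0.352691
P(M+4) = 10 × 0.69150^3 × 0.30850^2 = 0.314693
P(M+6) = 10 × 0.69150^2 × 0.30850^3 = 0.140394
P(M+8) = 5 × 0.69150^1 × 0.30850^4 = 0.031317
P(M+10) = 0.30850^5 = 0.002794
The M+2 peak is largest (0.352691); scaling to 100 gives 44.83 : 100.00 : 89.23 : 39.81 : 8.88 : 0.79.

44.83 : 100.00 : 89.23 : 39.81 : 8.88 : 0.79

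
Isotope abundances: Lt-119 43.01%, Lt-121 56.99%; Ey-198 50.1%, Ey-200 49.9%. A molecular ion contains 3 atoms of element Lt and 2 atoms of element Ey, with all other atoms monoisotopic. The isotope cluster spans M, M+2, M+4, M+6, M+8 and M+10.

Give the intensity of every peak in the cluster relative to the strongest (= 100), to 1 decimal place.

6.0 : 35.6 : 84.6 : 100.0 : 58.8 : 13.8

Element Lt pattern (n=3): 0.07956248 : 0.31627058 : 0.41907139 : 0.18509555
Element Ey pattern (n=2): 0.251001 : 0.499998 : 0.249001
Convolve the two distributions (both contribute in 2-u steps):
  M: 0.07956248×0.251001 = 0.019970
  M+2: 0.07956248×0.499998 + 0.31627058×0.251001 = 0.119165
  M+4: 0.07956248×0.249001 + 0.31627058×0.499998 + 0.41907139×0.251001 = 0.283133
  M+6: 0.31627058×0.249001 + 0.41907139×0.499998 + 0.18509555×0.251001 = 0.334746
  M+8: 0.41907139×0.249001 + 0.18509555×0.499998 = 0.196897
  M+10: 0.18509555×0.249001 = 0.046089
Scale to base peak (0.334746) = 100: 6.0 : 35.6 : 84.6 : 100.0 : 58.8 : 13.8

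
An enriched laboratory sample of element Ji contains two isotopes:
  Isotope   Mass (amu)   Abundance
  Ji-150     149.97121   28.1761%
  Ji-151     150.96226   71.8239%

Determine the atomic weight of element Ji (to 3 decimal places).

Average mass = Σ (abundance × isotope mass) = 0.281761 × 149.97121 + 0.718239 × 150.96226
= 42.256038 + 108.426983 = 150.683021 amu

150.683 amu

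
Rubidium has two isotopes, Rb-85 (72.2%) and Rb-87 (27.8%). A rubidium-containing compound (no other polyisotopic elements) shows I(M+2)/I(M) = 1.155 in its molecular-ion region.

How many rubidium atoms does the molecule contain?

3

The M+2/M ratio from n Rb atoms is n · q/p = n · 0.278/0.722.
n = 1.155 × 0.722/0.278 = 3.00 ≈ 3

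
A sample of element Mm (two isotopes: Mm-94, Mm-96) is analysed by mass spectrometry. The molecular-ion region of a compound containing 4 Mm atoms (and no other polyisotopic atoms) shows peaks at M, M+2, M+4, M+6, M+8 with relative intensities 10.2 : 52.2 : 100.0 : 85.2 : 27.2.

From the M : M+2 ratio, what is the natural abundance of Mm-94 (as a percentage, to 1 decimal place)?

Write p for the Mm-94 fraction. I(M+2)/I(M) = [C(4,1)·p^3·(1−p)] / p^4 = 4·(1−p)/p = 52.2/10.2 = 5.1176
(1−p)/p = 5.1176/4 = 1.2794  ⇒  p = 1/(1 + 1.2794) = 0.4387
Mm-94: 43.9%, Mm-96: 56.1%.

43.9%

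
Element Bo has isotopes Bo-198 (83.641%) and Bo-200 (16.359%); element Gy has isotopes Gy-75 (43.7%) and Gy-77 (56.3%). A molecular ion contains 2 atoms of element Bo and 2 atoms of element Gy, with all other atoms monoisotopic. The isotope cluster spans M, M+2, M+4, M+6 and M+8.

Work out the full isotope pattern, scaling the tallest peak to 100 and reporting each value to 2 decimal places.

33.69 : 100.00 : 91.18 : 25.20 : 2.14

Element Bo pattern (n=2): 0.69958169 : 0.27365662 : 0.02676169
Element Gy pattern (n=2): 0.190969 : 0.492062 : 0.316969
Convolve the two distributions (both contribute in 2-u steps):
  M: 0.69958169×0.190969 = 0.133598
  M+2: 0.69958169×0.492062 + 0.27365662×0.190969 = 0.396497
  M+4: 0.69958169×0.316969 + 0.27365662×0.492062 + 0.02676169×0.190969 = 0.361512
  M+6: 0.27365662×0.316969 + 0.02676169×0.492062 = 0.099909
  M+8: 0.02676169×0.316969 = 0.008483
Scale to base peak (0.396497) = 100: 33.69 : 100.00 : 91.18 : 25.20 : 2.14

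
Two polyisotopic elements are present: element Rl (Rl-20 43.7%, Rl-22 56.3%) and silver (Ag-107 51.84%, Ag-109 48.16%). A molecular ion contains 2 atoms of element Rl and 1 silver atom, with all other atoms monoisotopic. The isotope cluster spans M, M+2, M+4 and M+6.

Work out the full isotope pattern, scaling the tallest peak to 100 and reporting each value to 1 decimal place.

Element Rl pattern (n=2): 0.190969 : 0.492062 : 0.316969
Silver pattern (n=1): 0.5184 : 0.4816
Convolve the two distributions (both contribute in 2-u steps):
  M: 0.190969×0.5184 = 0.098998
  M+2: 0.190969×0.4816 + 0.492062×0.5184 = 0.347056
  M+4: 0.492062×0.4816 + 0.316969×0.5184 = 0.401294
  M+6: 0.316969×0.4816 = 0.152652
Scale to base peak (0.401294) = 100: 24.7 : 86.5 : 100.0 : 38.0

24.7 : 86.5 : 100.0 : 38.0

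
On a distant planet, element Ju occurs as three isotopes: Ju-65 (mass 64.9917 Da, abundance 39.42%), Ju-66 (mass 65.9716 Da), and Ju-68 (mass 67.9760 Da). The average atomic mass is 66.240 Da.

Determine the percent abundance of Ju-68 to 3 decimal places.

The remaining 60.58% is split between Ju-66 (fraction x) and Ju-68 (fraction 0.6058 − x).
Substituting: 65.9716x + 67.9760(0.6058 − x) = 40.62027186
(65.9716 − 67.9760)x = -0.55958894  ⇒  x = 0.27918, y = 0.32662
Ju-66: 27.918%, Ju-68: 32.662%.

32.662%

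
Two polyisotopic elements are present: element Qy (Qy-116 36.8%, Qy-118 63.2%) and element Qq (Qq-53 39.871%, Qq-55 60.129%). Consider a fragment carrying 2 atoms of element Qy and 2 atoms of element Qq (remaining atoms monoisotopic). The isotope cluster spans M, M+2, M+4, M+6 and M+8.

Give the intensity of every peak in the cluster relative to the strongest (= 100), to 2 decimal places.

5.99 : 38.61 : 93.27 : 100.00 : 40.15

Element Qy pattern (n=2): 0.135424 : 0.465152 : 0.399424
Element Qq pattern (n=2): 0.15896966 : 0.47948067 : 0.36154966
Convolve the two distributions (both contribute in 2-u steps):
  M: 0.135424×0.15896966 = 0.021528
  M+2: 0.135424×0.47948067 + 0.465152×0.15896966 = 0.138878
  M+4: 0.135424×0.36154966 + 0.465152×0.47948067 + 0.399424×0.15896966 = 0.335490
  M+6: 0.465152×0.36154966 + 0.399424×0.47948067 = 0.359692
  M+8: 0.399424×0.36154966 = 0.144412
Scale to base peak (0.359692) = 100: 5.99 : 38.61 : 93.27 : 100.00 : 40.15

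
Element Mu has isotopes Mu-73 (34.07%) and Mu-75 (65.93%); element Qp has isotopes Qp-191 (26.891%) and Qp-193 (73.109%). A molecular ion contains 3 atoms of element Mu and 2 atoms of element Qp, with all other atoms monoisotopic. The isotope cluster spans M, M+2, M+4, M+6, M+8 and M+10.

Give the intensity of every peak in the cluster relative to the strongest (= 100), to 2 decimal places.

0.82 : 9.18 : 40.99 : 90.85 : 100.00 : 43.75

Element Mu pattern (n=3): 0.03954726 : 0.22958769 : 0.44428284 : 0.28658221
Element Qp pattern (n=2): 0.07231259 : 0.39319482 : 0.53449259
Convolve the two distributions (both contribute in 2-u steps):
  M: 0.03954726×0.07231259 = 0.002860
  M+2: 0.03954726×0.39319482 + 0.22958769×0.07231259 = 0.032152
  M+4: 0.03954726×0.53449259 + 0.22958769×0.39319482 + 0.44428284×0.07231259 = 0.143538
  M+6: 0.22958769×0.53449259 + 0.44428284×0.39319482 + 0.28658221×0.07231259 = 0.318126
  M+8: 0.44428284×0.53449259 + 0.28658221×0.39319482 = 0.350149
  M+10: 0.28658221×0.53449259 = 0.153176
Scale to base peak (0.350149) = 100: 0.82 : 9.18 : 40.99 : 90.85 : 100.00 : 43.75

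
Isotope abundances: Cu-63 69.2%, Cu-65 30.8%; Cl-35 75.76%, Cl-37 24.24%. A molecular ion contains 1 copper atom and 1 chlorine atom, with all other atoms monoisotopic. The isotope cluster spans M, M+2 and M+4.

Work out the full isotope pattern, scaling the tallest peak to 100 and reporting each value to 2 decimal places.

100.00 : 76.50 : 14.24

Copper pattern (n=1): 0.6920 : 0.3080
Chlorine pattern (n=1): 0.7576 : 0.2424
Convolve the two distributions (both contribute in 2-u steps):
  M: 0.6920×0.7576 = 0.524259
  M+2: 0.6920×0.2424 + 0.3080×0.7576 = 0.401082
  M+4: 0.3080×0.2424 = 0.074659
Scale to base peak (0.524259) = 100: 100.00 : 76.50 : 14.24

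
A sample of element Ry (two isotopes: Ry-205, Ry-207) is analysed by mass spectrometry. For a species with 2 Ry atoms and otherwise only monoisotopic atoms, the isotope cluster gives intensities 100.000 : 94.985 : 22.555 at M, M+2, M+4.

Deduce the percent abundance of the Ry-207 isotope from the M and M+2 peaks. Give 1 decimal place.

32.2%

If p is the fraction of Ry that is Ry-205, then I(M+2)/I(M) = [C(2,1)·p^1·(1−p)] / p^2 = 2·(1−p)/p = 94.985/100.000 = 0.9498
(1−p)/p = 0.9498/2 = 0.4749  ⇒  p = 1/(1 + 0.4749) = 0.6780
Ry-205: 67.8%, Ry-207: 32.2%.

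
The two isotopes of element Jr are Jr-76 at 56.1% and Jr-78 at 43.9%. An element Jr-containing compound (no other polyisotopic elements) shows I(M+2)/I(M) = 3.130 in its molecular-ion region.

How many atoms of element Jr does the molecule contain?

For n independent Jr atoms, I(M+2)/I(M) = n · (abundance Jr-78) / (abundance Jr-76) = n · 0.439/0.561.
n = 3.130 × 0.561/0.439 = 4.00 ≈ 4

4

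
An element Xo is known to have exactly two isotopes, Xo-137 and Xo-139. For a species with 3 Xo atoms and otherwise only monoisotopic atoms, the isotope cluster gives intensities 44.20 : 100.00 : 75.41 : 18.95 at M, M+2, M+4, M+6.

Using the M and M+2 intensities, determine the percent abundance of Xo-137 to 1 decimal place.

57.0%

If p is the fraction of Xo that is Xo-137, then I(M+2)/I(M) = [C(3,1)·p^2·(1−p)] / p^3 = 3·(1−p)/p = 100.00/44.20 = 2.2624
(1−p)/p = 2.2624/3 = 0.7541  ⇒  p = 1/(1 + 0.7541) = 0.5701
Xo-137: 57.0%, Xo-139: 43.0%.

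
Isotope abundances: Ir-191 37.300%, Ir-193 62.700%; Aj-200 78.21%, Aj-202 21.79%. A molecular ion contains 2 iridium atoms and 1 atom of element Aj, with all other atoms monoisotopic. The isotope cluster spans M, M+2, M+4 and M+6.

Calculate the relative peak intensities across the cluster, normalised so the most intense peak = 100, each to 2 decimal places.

26.58 : 96.76 : 100.00 : 20.92

Iridium pattern (n=2): 0.139129 : 0.467742 : 0.393129
Element Aj pattern (n=1): 0.7821 : 0.2179
Convolve the two distributions (both contribute in 2-u steps):
  M: 0.139129×0.7821 = 0.108813
  M+2: 0.139129×0.2179 + 0.467742×0.7821 = 0.396137
  M+4: 0.467742×0.2179 + 0.393129×0.7821 = 0.409387
  M+6: 0.393129×0.2179 = 0.085663
Scale to base peak (0.409387) = 100: 26.58 : 96.76 : 100.00 : 20.92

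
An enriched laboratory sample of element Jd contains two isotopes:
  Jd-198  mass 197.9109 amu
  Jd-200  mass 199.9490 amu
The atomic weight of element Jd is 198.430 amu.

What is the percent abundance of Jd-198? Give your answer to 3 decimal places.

With x = fraction of Jd-198 (so Jd-200 is 1 − x):
197.9109·x + 199.9490·(1 − x) = 198.430
(197.9109 − 199.9490)·x = 198.430 − 199.9490
x = -1.5190 / -2.0381 = 0.74530 → 74.530% Jd-198, 25.470% Jd-200.

74.530%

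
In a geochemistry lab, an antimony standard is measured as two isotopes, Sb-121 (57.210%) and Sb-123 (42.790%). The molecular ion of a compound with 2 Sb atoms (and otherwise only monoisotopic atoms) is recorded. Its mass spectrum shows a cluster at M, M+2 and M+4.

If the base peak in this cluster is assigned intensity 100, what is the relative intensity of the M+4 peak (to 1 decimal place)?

Term probabilities: M 0.3273, M+2 0.4896, M+4 0.1831. Base peak = M+2.
P(M+2) = C(2,1) × 0.57210^1 × 0.42790^1 = 2 × 0.5721 × 0.4279 = 0.489603 (base)
P(M+4) = C(2,2) × 0.57210^0 × 0.42790^2 = 1 × 1.0000 × 0.18309841 = 0.183098
Relative intensity = 0.183098 / 0.489603 × 100 = 37.4

37.4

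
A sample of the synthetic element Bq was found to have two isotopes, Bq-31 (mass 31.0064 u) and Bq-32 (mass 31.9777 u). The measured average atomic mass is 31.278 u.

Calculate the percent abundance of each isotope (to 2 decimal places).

Bq-31: 72.04%, Bq-32: 27.96%

Let x be the fractional abundance of Bq-31; then Bq-32 has abundance 1 − x.
31.0064·x + 31.9777·(1 − x) = 31.278
(31.0064 − 31.9777)·x = 31.278 − 31.9777
x = -0.6997 / -0.9713 = 0.72037 → 72.04% Bq-31, 27.96% Bq-32.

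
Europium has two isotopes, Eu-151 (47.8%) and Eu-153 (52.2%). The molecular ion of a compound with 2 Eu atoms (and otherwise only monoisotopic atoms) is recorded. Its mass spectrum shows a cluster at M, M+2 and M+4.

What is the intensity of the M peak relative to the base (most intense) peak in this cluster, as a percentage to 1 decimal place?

Term probabilities: M 0.2285, M+2 0.4990, M+4 0.2725. Base peak = M+2.
P(M+2) = C(2,1) × 0.478^1 × 0.522^1 = 2 × 0.4780 × 0.5220 = 0.499032 (base)
P(M) = C(2,0) × 0.478^2 × 0.522^0 = 1 × 0.228484 × 1.0000 = 0.228484
Relative intensity = 0.228484 / 0.499032 × 100 = 45.8

45.8%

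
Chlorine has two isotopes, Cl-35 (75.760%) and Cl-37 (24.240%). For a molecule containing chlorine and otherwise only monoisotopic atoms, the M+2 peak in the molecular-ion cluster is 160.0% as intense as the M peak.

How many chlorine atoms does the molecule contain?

5

For n independent Cl atoms, I(M+2)/I(M) = n · (abundance Cl-37) / (abundance Cl-35) = n · 0.24240/0.75760.
n = 1.600 × 0.75760/0.24240 = 5.00 ≈ 5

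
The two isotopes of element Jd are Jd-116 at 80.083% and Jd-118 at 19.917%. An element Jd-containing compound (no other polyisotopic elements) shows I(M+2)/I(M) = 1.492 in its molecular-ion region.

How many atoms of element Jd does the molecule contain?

For n independent Jd atoms, I(M+2)/I(M) = n · (abundance Jd-118) / (abundance Jd-116) = n · 0.19917/0.80083.
n = 1.492 × 0.80083/0.19917 = 6.00 ≈ 6

6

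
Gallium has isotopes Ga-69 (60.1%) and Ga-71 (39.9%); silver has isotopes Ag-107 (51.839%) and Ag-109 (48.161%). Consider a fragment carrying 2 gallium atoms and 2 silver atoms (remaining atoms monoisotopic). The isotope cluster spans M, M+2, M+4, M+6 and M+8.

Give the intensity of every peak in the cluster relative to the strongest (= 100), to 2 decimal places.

26.52 : 84.48 : 100.00 : 52.11 : 10.09

Gallium pattern (n=2): 0.361201 : 0.479598 : 0.159201
Silver pattern (n=2): 0.26872819 : 0.49932362 : 0.23194819
Convolve the two distributions (both contribute in 2-u steps):
  M: 0.361201×0.26872819 = 0.097065
  M+2: 0.361201×0.49932362 + 0.479598×0.26872819 = 0.309238
  M+4: 0.361201×0.23194819 + 0.479598×0.49932362 + 0.159201×0.26872819 = 0.366036
  M+6: 0.479598×0.23194819 + 0.159201×0.49932362 = 0.190735
  M+8: 0.159201×0.23194819 = 0.036926
Scale to base peak (0.366036) = 100: 26.52 : 84.48 : 100.00 : 52.11 : 10.09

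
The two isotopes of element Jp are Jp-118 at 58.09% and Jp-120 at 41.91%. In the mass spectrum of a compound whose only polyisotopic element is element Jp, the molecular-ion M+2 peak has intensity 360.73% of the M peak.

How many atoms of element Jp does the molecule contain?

The M+2/M ratio from n Jp atoms is n · q/p = n · 0.4191/0.5809.
n = 3.6073 × 0.5809/0.4191 = 5.00 ≈ 5

5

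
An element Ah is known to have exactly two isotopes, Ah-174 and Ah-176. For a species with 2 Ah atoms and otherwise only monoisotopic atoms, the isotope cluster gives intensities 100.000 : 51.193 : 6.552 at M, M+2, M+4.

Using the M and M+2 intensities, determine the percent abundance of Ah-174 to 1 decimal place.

79.6%

Let p = fractional abundance of Ah-174. I(M+2)/I(M) = [C(2,1)·p^1·(1−p)] / p^2 = 2·(1−p)/p = 51.193/100.000 = 0.5119
(1−p)/p = 0.5119/2 = 0.2560  ⇒  p = 1/(1 + 0.2560) = 0.7962
Ah-174: 79.6%, Ah-176: 20.4%.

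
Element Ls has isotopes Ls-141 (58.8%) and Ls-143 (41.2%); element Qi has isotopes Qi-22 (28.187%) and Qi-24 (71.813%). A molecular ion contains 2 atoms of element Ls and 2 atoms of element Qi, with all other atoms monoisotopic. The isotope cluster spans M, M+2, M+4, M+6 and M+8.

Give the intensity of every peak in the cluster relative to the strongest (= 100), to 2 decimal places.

7.08 : 46.00 : 100.00 : 82.12 : 22.57

Element Ls pattern (n=2): 0.345744 : 0.484512 : 0.169744
Element Qi pattern (n=2): 0.0794507 : 0.40483861 : 0.5157107
Convolve the two distributions (both contribute in 2-u steps):
  M: 0.345744×0.0794507 = 0.027470
  M+2: 0.345744×0.40483861 + 0.484512×0.0794507 = 0.178465
  M+4: 0.345744×0.5157107 + 0.484512×0.40483861 + 0.169744×0.0794507 = 0.387939
  M+6: 0.484512×0.5157107 + 0.169744×0.40483861 = 0.318587
  M+8: 0.169744×0.5157107 = 0.087539
Scale to base peak (0.387939) = 100: 7.08 : 46.00 : 100.00 : 82.12 : 22.57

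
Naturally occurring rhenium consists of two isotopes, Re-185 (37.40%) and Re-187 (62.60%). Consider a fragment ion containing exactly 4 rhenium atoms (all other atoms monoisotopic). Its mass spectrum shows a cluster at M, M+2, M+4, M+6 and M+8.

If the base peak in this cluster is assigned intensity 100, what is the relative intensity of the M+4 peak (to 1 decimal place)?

Term probabilities: M 0.0196, M+2 0.1310, M+4 0.3289, M+6 0.3670, M+8 0.1536. Base peak = M+6.
P(M+6) = C(4,3) × 0.3740^1 × 0.6260^3 = 4 × 0.3740 × 0.24531438 = 0.366990 (base)
P(M+4) = C(4,2) × 0.3740^2 × 0.6260^2 = 6 × 0.139876 × 0.391876 = 0.328884
Relative intensity = 0.328884 / 0.366990 × 100 = 89.6

89.6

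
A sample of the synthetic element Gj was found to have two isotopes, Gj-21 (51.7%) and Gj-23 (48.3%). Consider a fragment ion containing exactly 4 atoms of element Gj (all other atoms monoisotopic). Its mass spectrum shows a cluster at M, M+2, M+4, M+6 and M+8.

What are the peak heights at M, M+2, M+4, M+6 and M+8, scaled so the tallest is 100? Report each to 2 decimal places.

19.10 : 71.36 : 100.00 : 62.28 : 14.55

Expanding (0.517 + 0.483)^4:
P(M) = 0.517^4 = 0.071443
P(M+2) = 4 × 0.517^3 × 0.483^1 = 0.266980
P(M+4) = 6 × 0.517^2 × 0.483^2 = 0.374134
P(M+6) = 4 × 0.517^1 × 0.483^3 = 0.233019
P(M+8) = 0.483^4 = 0.054424
The M+4 peak is largest (0.374134); scaling to 100 gives 19.10 : 71.36 : 100.00 : 62.28 : 14.55.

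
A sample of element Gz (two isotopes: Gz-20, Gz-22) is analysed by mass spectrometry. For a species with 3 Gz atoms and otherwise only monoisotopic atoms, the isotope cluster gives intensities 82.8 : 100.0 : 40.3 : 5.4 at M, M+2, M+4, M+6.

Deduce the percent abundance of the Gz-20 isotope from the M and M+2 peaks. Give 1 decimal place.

Let p = fractional abundance of Gz-20. I(M+2)/I(M) = [C(3,1)·p^2·(1−p)] / p^3 = 3·(1−p)/p = 100.0/82.8 = 1.2077
(1−p)/p = 1.2077/3 = 0.4026  ⇒  p = 1/(1 + 0.4026) = 0.7130
Gz-20: 71.3%, Gz-22: 28.7%.

71.3%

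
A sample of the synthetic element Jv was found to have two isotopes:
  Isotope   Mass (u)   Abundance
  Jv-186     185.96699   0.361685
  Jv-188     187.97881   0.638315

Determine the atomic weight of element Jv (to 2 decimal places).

187.25 u

Ar = Σ fᵢ·mᵢ = 0.361685 × 185.96699 + 0.638315 × 187.97881
= 67.261471 + 119.989694 = 187.251165 u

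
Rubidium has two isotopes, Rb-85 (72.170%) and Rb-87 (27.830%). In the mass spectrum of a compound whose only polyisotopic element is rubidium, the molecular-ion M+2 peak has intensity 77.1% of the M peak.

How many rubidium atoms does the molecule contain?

2

With n Rb atoms, P(M+2)/P(M) = C(n,1)·p^(n−1)q / p^n = n·q/p = n · 0.27830/0.72170.
n = 0.771 × 0.72170/0.27830 = 2.00 ≈ 2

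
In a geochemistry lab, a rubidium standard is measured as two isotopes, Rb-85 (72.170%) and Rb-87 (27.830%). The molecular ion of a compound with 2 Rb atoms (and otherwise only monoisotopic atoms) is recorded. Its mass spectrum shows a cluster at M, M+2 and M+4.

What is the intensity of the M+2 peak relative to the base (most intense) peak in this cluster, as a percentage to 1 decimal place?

Term probabilities: M 0.5209, M+2 0.4017, M+4 0.0775. Base peak = M.
P(M) = C(2,0) × 0.72170^2 × 0.27830^0 = 1 × 0.52085089 × 1.0000 = 0.520851 (base)
P(M+2) = C(2,1) × 0.72170^1 × 0.27830^1 = 2 × 0.7217 × 0.2783 = 0.401698
Relative intensity = 0.401698 / 0.520851 × 100 = 77.1

77.1%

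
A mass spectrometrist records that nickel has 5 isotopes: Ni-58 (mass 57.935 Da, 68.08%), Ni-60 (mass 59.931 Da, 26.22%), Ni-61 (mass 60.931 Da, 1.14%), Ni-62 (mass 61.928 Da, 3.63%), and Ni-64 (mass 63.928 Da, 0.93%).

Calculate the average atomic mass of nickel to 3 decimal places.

58.693 Da

Weight each isotope mass by its fractional abundance: 0.6808 × 57.935 + 0.2622 × 59.931 + 0.0114 × 60.931 + 0.0363 × 61.928 + 0.0093 × 63.928
= 39.4421 + 15.7139 + 0.6946 + 2.2480 + 0.5945 = 58.6931 Da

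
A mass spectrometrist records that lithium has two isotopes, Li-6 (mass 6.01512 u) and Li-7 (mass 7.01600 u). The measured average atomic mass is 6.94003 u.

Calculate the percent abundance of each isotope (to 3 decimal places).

Li-6: 7.590%, Li-7: 92.410%

Let x be the fractional abundance of Li-6; then Li-7 has abundance 1 − x.
6.01512·x + 7.01600·(1 − x) = 6.94003
(6.01512 − 7.01600)·x = 6.94003 − 7.01600
x = -0.07597 / -1.00088 = 0.07590 → 7.590% Li-6, 92.410% Li-7.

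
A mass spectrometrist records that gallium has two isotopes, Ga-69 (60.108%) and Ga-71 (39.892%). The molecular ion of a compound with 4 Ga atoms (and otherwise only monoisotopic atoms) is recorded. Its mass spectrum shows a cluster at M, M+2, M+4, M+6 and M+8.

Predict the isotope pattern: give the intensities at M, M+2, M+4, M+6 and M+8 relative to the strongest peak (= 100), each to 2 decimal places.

Each Ga atom is independently Ga-69 (p = 0.60108) or Ga-71 (q = 0.39892); the cluster is the binomial expansion (p + q)^4.
P(M) = 0.60108^4 = 0.130536
P(M+2) = 4 × 0.60108^3 × 0.39892^1 = 0.346531
P(M+4) = 6 × 0.60108^2 × 0.39892^2 = 0.344975
P(M+6) = 4 × 0.60108^1 × 0.39892^3 = 0.152633
P(M+8) = 0.39892^4 = 0.025325
The M+2 peak is largest (0.346531); scaling to 100 gives 37.67 : 100.00 : 99.55 : 44.05 : 7.31.

37.67 : 100.00 : 99.55 : 44.05 : 7.31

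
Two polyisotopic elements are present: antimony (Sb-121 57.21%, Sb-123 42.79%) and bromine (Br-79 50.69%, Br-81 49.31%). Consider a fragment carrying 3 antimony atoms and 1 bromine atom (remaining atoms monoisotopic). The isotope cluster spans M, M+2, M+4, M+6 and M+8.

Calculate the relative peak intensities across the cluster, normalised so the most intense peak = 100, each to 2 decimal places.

25.90 : 83.31 : 100.00 : 53.12 : 10.54

Antimony pattern (n=3): 0.18724742 : 0.42015297 : 0.3142518 : 0.07834781
Bromine pattern (n=1): 0.5069 : 0.4931
Convolve the two distributions (both contribute in 2-u steps):
  M: 0.18724742×0.5069 = 0.094916
  M+2: 0.18724742×0.4931 + 0.42015297×0.5069 = 0.305307
  M+4: 0.42015297×0.4931 + 0.3142518×0.5069 = 0.366472
  M+6: 0.3142518×0.4931 + 0.07834781×0.5069 = 0.194672
  M+8: 0.07834781×0.4931 = 0.038633
Scale to base peak (0.366472) = 100: 25.90 : 83.31 : 100.00 : 53.12 : 10.54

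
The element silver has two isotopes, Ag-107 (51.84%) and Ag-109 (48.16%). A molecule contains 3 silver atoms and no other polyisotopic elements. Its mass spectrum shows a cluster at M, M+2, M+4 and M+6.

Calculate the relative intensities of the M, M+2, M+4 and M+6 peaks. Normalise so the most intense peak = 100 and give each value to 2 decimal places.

35.88 : 100.00 : 92.90 : 28.77

Expanding (0.5184 + 0.4816)^3:
P(M) = 0.5184^3 = 0.139314
P(M+2) = 3 × 0.5184^2 × 0.4816^1 = 0.388273
P(M+4) = 3 × 0.5184^1 × 0.4816^2 = 0.360711
P(M+6) = 0.4816^3 = 0.111702
The M+2 peak is largest (0.388273); scaling to 100 gives 35.88 : 100.00 : 92.90 : 28.77.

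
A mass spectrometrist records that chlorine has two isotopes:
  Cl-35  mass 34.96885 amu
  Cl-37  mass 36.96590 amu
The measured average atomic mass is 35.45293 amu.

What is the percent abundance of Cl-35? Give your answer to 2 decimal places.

75.76%

With x = fraction of Cl-35 (so Cl-37 is 1 − x):
34.96885·x + 36.96590·(1 − x) = 35.45293
(34.96885 − 36.96590)·x = 35.45293 − 36.96590
x = -1.51297 / -1.99705 = 0.75760 → 75.76% Cl-35, 24.24% Cl-37.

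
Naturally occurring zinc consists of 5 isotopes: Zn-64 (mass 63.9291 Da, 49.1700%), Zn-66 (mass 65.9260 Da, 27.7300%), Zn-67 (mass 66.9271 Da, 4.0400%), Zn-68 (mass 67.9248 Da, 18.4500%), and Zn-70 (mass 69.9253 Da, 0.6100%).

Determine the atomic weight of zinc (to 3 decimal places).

65.378 Da

The abundance-weighted mean is 0.491700 × 63.9291 + 0.277300 × 65.9260 + 0.040400 × 66.9271 + 0.184500 × 67.9248 + 0.006100 × 69.9253
= 31.43394 + 18.28128 + 2.70385 + 12.53213 + 0.42654 = 65.37774 Da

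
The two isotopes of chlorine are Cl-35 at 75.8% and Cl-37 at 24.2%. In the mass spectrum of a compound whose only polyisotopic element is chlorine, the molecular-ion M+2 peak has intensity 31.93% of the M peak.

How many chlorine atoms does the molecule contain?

With n Cl atoms, P(M+2)/P(M) = C(n,1)·p^(n−1)q / p^n = n·q/p = n · 0.242/0.758.
n = 0.3193 × 0.758/0.242 = 1.00 ≈ 1

1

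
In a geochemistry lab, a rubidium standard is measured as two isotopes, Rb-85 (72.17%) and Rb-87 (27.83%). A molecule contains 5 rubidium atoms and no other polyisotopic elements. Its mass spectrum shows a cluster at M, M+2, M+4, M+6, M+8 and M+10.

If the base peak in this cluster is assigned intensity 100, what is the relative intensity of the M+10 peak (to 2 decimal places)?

Term probabilities: M 0.1958, M+2 0.3775, M+4 0.2911, M+6 0.1123, M+8 0.0216, M+10 0.0017. Base peak = M+2.
P(M+2) = C(5,1) × 0.7217^4 × 0.2783^1 = 5 × 0.27128565 × 0.2783 = 0.377494 (base)
P(M+10) = C(5,5) × 0.7217^0 × 0.2783^5 = 1 × 1.0000 × 0.00166942 = 0.001669
Relative intensity = 0.001669 / 0.377494 × 100 = 0.44

0.44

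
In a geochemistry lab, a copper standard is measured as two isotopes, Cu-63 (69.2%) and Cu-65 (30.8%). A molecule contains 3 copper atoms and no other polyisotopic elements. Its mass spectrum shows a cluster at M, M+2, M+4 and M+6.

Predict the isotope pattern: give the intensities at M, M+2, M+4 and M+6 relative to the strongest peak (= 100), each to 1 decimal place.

Each Cu atom is independently Cu-63 (p = 0.692) or Cu-65 (q = 0.308); the cluster is the binomial expansion (p + q)^3.
P(M) = 0.692^3 = 0.331374
P(M+2) = 3 × 0.692^2 × 0.308^1 = 0.442470
P(M+4) = 3 × 0.692^1 × 0.308^2 = 0.196938
P(M+6) = 0.308^3 = 0.029218
The M+2 peak is largest (0.442470); scaling to 100 gives 74.9 : 100.0 : 44.5 : 6.6.

74.9 : 100.0 : 44.5 : 6.6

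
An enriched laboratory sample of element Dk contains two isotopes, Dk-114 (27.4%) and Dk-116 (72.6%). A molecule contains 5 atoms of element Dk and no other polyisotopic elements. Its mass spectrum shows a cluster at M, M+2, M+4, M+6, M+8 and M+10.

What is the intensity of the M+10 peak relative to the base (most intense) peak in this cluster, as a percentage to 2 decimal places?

Term probabilities: M 0.0015, M+2 0.0205, M+4 0.1084, M+6 0.2873, M+8 0.3806, M+10 0.2017. Base peak = M+8.
P(M+8) = C(5,4) × 0.274^1 × 0.726^4 = 5 × 0.2740 × 0.27780911 = 0.380598 (base)
P(M+10) = C(5,5) × 0.274^0 × 0.726^5 = 1 × 1.0000 × 0.20168941 = 0.201689
Relative intensity = 0.201689 / 0.380598 × 100 = 52.99

52.99%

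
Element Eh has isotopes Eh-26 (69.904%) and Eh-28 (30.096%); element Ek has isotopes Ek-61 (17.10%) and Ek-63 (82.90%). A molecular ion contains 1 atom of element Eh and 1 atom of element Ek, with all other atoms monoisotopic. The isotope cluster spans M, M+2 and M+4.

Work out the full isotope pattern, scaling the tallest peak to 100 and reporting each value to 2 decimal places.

18.94 : 100.00 : 39.54

Element Eh pattern (n=1): 0.69904 : 0.30096
Element Ek pattern (n=1): 0.1710 : 0.8290
Convolve the two distributions (both contribute in 2-u steps):
  M: 0.69904×0.1710 = 0.119536
  M+2: 0.69904×0.8290 + 0.30096×0.1710 = 0.630968
  M+4: 0.30096×0.8290 = 0.249496
Scale to base peak (0.630968) = 100: 18.94 : 100.00 : 39.54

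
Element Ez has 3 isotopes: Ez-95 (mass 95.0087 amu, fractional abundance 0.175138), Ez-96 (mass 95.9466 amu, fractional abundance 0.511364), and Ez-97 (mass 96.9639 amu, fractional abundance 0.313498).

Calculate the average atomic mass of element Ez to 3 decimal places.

96.101 amu

The abundance-weighted mean is 0.175138 × 95.0087 + 0.511364 × 95.9466 + 0.313498 × 96.9639
= 16.63963 + 49.06364 + 30.39799 = 96.10126 amu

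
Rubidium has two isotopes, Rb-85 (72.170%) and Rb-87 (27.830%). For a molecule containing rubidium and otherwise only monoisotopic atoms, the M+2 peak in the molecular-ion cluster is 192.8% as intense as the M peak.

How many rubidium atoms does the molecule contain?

5

The M+2/M ratio from n Rb atoms is n · q/p = n · 0.27830/0.72170.
n = 1.928 × 0.72170/0.27830 = 5.00 ≈ 5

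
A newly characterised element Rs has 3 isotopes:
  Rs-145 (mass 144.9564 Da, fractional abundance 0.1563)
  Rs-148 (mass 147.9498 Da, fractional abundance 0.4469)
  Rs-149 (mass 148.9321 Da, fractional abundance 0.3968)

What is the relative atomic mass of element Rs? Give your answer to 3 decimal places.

Weight each isotope mass by its fractional abundance: 0.1563 × 144.9564 + 0.4469 × 147.9498 + 0.3968 × 148.9321
= 22.65669 + 66.11877 + 59.09626 = 147.87172 Da

147.872 Da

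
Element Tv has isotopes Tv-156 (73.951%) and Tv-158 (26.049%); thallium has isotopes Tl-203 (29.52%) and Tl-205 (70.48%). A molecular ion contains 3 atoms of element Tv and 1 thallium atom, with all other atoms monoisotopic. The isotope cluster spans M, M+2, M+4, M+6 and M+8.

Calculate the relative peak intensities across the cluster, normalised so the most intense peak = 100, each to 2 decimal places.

29.03 : 100.00 : 84.06 : 27.07 : 3.03

Element Tv pattern (n=3): 0.40441956 : 0.42736644 : 0.15053844 : 0.01767556
Thallium pattern (n=1): 0.2952 : 0.7048
Convolve the two distributions (both contribute in 2-u steps):
  M: 0.40441956×0.2952 = 0.119385
  M+2: 0.40441956×0.7048 + 0.42736644×0.2952 = 0.411193
  M+4: 0.42736644×0.7048 + 0.15053844×0.2952 = 0.345647
  M+6: 0.15053844×0.7048 + 0.01767556×0.2952 = 0.111317
  M+8: 0.01767556×0.7048 = 0.012458
Scale to base peak (0.411193) = 100: 29.03 : 100.00 : 84.06 : 27.07 : 3.03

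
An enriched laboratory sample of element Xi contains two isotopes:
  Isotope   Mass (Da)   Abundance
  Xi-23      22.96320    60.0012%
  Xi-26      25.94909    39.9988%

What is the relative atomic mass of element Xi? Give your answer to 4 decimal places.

24.1575 Da

The abundance-weighted mean is 0.600012 × 22.96320 + 0.399988 × 25.94909
= 13.778196 + 10.379325 = 24.157521 Da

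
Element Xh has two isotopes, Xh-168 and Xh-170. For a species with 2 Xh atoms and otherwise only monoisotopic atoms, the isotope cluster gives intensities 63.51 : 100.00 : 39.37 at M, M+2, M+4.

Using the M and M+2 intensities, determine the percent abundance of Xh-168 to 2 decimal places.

55.95%

Write p for the Xh-168 fraction. I(M+2)/I(M) = [C(2,1)·p^1·(1−p)] / p^2 = 2·(1−p)/p = 100.00/63.51 = 1.5746
(1−p)/p = 1.5746/2 = 0.7873  ⇒  p = 1/(1 + 0.7873) = 0.5595
Xh-168: 55.95%, Xh-170: 44.05%.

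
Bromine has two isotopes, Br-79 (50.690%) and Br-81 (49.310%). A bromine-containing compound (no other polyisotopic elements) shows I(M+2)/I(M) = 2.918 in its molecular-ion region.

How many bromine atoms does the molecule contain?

3

For n independent Br atoms, I(M+2)/I(M) = n · (abundance Br-81) / (abundance Br-79) = n · 0.49310/0.50690.
n = 2.918 × 0.50690/0.49310 = 3.00 ≈ 3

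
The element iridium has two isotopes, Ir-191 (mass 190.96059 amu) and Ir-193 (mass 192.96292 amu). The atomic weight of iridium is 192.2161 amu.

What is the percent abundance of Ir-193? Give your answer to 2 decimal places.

With x = fraction of Ir-191 (so Ir-193 is 1 − x):
190.96059·x + 192.96292·(1 − x) = 192.2161
(190.96059 − 192.96292)·x = 192.2161 − 192.96292
x = -0.74682 / -2.00233 = 0.37298 → 37.30% Ir-191, 62.70% Ir-193.

62.70%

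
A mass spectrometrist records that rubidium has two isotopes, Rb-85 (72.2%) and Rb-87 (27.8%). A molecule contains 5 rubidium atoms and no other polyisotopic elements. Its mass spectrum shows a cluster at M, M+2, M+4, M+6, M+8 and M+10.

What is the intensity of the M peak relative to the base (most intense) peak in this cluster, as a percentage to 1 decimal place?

(0.722 + 0.278)^5 gives M 0.1962, M+2 0.3777, M+4 0.2909, M+6 0.1120, M+8 0.0216, M+10 0.0017; the largest is M+2.
P(M+2) = C(5,1) × 0.722^4 × 0.278^1 = 5 × 0.27173701 × 0.2780 = 0.377714 (base)
P(M) = C(5,0) × 0.722^5 × 0.278^0 = 1 × 0.19619412 × 1.0000 = 0.196194
Relative intensity = 0.196194 / 0.377714 × 100 = 51.9

51.9%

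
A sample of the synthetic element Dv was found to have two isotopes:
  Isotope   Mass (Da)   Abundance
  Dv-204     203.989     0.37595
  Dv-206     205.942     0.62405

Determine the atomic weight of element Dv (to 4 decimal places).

205.2078 Da

Average mass = Σ (abundance × isotope mass) = 0.37595 × 203.989 + 0.62405 × 205.942
= 76.68966 + 128.51811 = 205.20777 Da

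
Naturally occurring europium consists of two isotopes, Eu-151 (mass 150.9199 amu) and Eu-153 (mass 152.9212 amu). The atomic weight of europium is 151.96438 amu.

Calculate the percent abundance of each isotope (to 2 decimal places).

Eu-151: 47.81%, Eu-153: 52.19%

Writing the weighted mean with unknown fraction x of Eu-151:
150.9199·x + 152.9212·(1 − x) = 151.96438
(150.9199 − 152.9212)·x = 151.96438 − 152.9212
x = -0.95682 / -2.0013 = 0.47810 → 47.81% Eu-151, 52.19% Eu-153.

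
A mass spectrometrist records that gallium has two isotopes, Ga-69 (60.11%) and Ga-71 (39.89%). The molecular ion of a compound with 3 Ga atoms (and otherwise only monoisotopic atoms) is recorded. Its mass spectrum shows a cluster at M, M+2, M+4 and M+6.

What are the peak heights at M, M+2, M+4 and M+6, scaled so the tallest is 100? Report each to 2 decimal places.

50.23 : 100.00 : 66.36 : 14.68

Expanding (0.6011 + 0.3989)^3:
P(M) = 0.6011^3 = 0.217190
P(M+2) = 3 × 0.6011^2 × 0.3989^1 = 0.432393
P(M+4) = 3 × 0.6011^1 × 0.3989^2 = 0.286943
P(M+6) = 0.3989^3 = 0.063473
The M+2 peak is largest (0.432393); scaling to 100 gives 50.23 : 100.00 : 66.36 : 14.68.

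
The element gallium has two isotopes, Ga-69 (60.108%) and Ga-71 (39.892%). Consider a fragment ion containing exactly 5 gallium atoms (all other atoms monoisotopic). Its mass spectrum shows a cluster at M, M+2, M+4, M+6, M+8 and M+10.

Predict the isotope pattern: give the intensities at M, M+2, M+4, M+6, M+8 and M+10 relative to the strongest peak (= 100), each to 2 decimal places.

Each Ga atom is independently Ga-69 (p = 0.60108) or Ga-71 (q = 0.39892); the cluster is the binomial expansion (p + q)^5.
P(M) = 0.60108^5 = 0.078462
P(M+2) = 5 × 0.60108^4 × 0.39892^1 = 0.260366
P(M+4) = 10 × 0.60108^3 × 0.39892^2 = 0.345596
P(M+6) = 10 × 0.60108^2 × 0.39892^3 = 0.229362
P(M+8) = 5 × 0.60108^1 × 0.39892^4 = 0.076111
P(M+10) = 0.39892^5 = 0.010103
The M+4 peak is largest (0.345596); scaling to 100 gives 22.70 : 75.34 : 100.00 : 66.37 : 22.02 : 2.92.

22.70 : 75.34 : 100.00 : 66.37 : 22.02 : 2.92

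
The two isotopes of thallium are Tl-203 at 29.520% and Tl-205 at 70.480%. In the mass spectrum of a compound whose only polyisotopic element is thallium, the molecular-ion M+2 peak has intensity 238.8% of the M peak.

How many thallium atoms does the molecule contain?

1

With n Tl atoms, P(M+2)/P(M) = C(n,1)·p^(n−1)q / p^n = n·q/p = n · 0.70480/0.29520.
n = 2.388 × 0.29520/0.70480 = 1.00 ≈ 1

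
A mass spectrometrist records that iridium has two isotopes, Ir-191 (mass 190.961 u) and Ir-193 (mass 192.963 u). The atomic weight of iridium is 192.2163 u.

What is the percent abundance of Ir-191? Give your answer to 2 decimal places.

37.30%

With x = fraction of Ir-191 (so Ir-193 is 1 − x):
190.961·x + 192.963·(1 − x) = 192.2163
(190.961 − 192.963)·x = 192.2163 − 192.963
x = -0.7467 / -2.002 = 0.37298 → 37.30% Ir-191, 62.70% Ir-193.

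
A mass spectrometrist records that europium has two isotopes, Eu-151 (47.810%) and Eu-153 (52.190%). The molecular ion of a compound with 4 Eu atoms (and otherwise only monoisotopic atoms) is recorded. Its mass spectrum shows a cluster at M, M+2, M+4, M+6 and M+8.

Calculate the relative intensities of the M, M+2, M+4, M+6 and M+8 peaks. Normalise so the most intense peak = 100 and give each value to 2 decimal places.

The 4 Eu atoms are independent, so intensities follow the terms of (0.47810 + 0.52190)^4.
P(M) = 0.47810^4 = 0.052249
P(M+2) = 4 × 0.47810^3 × 0.52190^1 = 0.228141
P(M+4) = 6 × 0.47810^2 × 0.52190^2 = 0.373563
P(M+6) = 4 × 0.47810^1 × 0.52190^3 = 0.271857
P(M+8) = 0.52190^4 = 0.074191
The M+4 peak is largest (0.373563); scaling to 100 gives 13.99 : 61.07 : 100.00 : 72.77 : 19.86.

13.99 : 61.07 : 100.00 : 72.77 : 19.86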